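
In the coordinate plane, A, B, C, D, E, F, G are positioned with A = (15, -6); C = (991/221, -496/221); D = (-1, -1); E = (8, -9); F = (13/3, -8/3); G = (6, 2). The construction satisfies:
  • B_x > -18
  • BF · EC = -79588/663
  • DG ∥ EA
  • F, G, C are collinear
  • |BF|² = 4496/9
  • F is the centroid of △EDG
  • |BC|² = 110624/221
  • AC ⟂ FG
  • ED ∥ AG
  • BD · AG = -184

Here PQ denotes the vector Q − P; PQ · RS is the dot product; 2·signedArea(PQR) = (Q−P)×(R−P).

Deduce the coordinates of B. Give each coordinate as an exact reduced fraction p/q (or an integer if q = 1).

1. B_x = -17  [BF · EC = -79588/663 ∩ BD · AG = -184]
2. B_y = 4  [BF · EC = -79588/663 ∩ BD · AG = -184]
   → B = (-17, 4)

B = (-17, 4)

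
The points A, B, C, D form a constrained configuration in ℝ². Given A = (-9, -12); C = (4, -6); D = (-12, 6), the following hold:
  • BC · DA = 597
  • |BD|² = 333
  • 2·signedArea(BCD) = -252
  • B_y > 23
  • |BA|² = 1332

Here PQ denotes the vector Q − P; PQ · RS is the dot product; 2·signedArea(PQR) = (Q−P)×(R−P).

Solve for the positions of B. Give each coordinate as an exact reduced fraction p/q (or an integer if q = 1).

1. B_x = -15  [2·signedArea(BCD) = -252 ∩ BC · DA = 597]
2. B_y = 24  [2·signedArea(BCD) = -252 ∩ BC · DA = 597]
   → B = (-15, 24)

B = (-15, 24)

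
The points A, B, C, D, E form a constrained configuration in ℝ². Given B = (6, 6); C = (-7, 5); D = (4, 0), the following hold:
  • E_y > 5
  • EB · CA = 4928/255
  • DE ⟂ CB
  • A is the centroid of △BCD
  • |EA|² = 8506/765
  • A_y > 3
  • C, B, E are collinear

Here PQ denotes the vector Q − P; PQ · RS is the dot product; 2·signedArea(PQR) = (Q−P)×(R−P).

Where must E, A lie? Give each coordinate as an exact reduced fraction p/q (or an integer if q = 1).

1. E_x = 302/85  [C, B, E are collinear ∩ DE ⟂ CB]
2. E_y = 494/85  [C, B, E are collinear ∩ DE ⟂ CB]
   → E = (302/85, 494/85)
3. A_x = 1  [A is the centroid of △BCD]
4. A_y = 11/3  [A is the centroid of △BCD]
   → A = (1, 11/3)

A = (1, 11/3)
E = (302/85, 494/85)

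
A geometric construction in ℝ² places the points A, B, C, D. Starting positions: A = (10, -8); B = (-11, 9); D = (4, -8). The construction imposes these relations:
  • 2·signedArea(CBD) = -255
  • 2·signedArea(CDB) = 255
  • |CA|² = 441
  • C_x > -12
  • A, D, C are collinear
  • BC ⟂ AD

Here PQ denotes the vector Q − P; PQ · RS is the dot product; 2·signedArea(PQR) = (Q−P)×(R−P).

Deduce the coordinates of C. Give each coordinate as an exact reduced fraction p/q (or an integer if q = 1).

C = (-11, -8)

1. C_x = -11  [A, D, C are collinear ∩ BC ⟂ AD]
2. C_y = -8  [A, D, C are collinear ∩ BC ⟂ AD]
   → C = (-11, -8)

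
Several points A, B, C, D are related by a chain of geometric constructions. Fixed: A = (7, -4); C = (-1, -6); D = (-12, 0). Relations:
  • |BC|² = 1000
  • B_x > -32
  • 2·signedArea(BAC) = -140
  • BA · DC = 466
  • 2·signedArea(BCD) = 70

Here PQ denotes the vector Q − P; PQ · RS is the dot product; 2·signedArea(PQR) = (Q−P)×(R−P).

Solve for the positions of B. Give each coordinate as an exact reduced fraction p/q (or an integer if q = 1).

B = (-31, 4)

1. B_x = -31  [BA · DC = 466 ∩ 2·signedArea(BCD) = 70]
2. B_y = 4  [BA · DC = 466 ∩ 2·signedArea(BCD) = 70]
   → B = (-31, 4)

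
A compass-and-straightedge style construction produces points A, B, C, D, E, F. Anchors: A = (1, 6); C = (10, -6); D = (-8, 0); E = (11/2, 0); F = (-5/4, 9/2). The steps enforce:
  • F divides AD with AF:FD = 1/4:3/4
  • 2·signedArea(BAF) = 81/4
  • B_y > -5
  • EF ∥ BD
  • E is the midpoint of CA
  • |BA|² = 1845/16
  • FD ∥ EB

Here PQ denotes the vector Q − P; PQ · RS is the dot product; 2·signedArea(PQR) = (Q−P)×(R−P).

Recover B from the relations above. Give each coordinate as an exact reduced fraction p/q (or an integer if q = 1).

B = (-5/4, -9/2)

1. B_x = -5/4  [EF ∥ BD ∩ FD ∥ EB]
2. B_y = -9/2  [EF ∥ BD ∩ FD ∥ EB]
   → B = (-5/4, -9/2)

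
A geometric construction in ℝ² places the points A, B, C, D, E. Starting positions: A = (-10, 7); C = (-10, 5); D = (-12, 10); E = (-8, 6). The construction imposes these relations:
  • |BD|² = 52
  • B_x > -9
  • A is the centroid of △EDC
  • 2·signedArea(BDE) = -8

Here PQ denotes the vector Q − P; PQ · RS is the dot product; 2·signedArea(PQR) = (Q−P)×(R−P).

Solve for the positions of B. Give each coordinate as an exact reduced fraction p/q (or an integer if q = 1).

1. B_x = -8  [line 4·x + 4·y + 16 = 0 ∩ |BD|² = 52]
2. B_y = 4  [line 4·x + 4·y + 16 = 0 ∩ |BD|² = 52]
   → B = (-8, 4)

B = (-8, 4)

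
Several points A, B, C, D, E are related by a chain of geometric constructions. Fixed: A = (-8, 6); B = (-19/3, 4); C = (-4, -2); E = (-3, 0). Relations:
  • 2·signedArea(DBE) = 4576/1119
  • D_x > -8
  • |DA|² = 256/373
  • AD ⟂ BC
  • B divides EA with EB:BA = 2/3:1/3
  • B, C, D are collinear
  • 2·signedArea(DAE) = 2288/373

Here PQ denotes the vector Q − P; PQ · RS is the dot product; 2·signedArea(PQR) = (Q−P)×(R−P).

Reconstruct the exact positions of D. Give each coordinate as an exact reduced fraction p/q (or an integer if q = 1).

D = (-2696/373, 2350/373)

1. D_x = -2696/373  [B, C, D are collinear ∩ AD ⟂ BC]
2. D_y = 2350/373  [B, C, D are collinear ∩ AD ⟂ BC]
   → D = (-2696/373, 2350/373)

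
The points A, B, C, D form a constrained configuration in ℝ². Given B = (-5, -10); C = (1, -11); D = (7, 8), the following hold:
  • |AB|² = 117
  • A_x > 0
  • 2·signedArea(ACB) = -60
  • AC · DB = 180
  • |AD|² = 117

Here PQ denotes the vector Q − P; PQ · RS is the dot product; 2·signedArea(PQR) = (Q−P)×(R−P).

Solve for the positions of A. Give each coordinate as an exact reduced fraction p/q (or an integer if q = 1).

A = (1, -1)

1. A_x = 1  [2·signedArea(ACB) = -60 ∩ AC · DB = 180]
2. A_y = -1  [2·signedArea(ACB) = -60 ∩ AC · DB = 180]
   → A = (1, -1)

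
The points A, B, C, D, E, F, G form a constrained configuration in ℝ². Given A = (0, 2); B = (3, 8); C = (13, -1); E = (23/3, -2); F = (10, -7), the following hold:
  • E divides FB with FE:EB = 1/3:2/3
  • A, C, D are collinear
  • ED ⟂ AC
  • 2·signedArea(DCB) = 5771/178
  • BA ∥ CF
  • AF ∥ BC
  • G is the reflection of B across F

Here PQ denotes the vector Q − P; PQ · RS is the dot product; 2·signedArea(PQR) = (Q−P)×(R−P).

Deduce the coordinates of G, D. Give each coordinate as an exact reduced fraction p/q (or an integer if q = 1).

1. G_x = 17  [G is the reflection of B across F]
2. G_y = -22  [G is the reflection of B across F]
   → G = (17, -22)
3. D_x = 4355/534  [A, C, D are collinear ∩ ED ⟂ AC]
4. D_y = 21/178  [A, C, D are collinear ∩ ED ⟂ AC]
   → D = (4355/534, 21/178)

D = (4355/534, 21/178)
G = (17, -22)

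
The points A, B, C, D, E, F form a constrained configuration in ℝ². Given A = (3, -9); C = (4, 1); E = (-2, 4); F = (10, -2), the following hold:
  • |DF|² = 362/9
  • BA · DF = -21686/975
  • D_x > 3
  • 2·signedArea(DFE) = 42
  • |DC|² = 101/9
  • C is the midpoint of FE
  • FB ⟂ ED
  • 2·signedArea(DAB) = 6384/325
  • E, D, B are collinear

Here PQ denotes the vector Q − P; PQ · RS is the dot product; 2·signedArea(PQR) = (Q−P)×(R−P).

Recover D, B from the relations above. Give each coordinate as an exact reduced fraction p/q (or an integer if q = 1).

B = (2053/325, -1721/325)
D = (11/3, -7/3)

1. D_x = 11/3  [line -6·x + -12·y + -6 = 0 ∩ |DC|² = 101/9]
2. D_y = -7/3  [line -6·x + -12·y + -6 = 0 ∩ |DC|² = 101/9]
   → D = (11/3, -7/3)
3. B_x = 2053/325  [E, D, B are collinear ∩ FB ⟂ ED]
4. B_y = -1721/325  [E, D, B are collinear ∩ FB ⟂ ED]
   → B = (2053/325, -1721/325)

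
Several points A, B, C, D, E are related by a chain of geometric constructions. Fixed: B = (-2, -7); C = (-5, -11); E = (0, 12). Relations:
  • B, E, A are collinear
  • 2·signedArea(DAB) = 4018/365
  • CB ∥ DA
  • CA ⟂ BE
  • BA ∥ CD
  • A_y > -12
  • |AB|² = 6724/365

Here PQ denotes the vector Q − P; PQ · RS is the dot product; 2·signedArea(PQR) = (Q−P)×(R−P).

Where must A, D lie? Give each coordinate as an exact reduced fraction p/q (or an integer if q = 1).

1. A_x = -894/365  [B, E, A are collinear ∩ CA ⟂ BE]
2. A_y = -4113/365  [B, E, A are collinear ∩ CA ⟂ BE]
   → A = (-894/365, -4113/365)
3. D_x = -1989/365  [CB ∥ DA ∩ BA ∥ CD]
4. D_y = -5573/365  [CB ∥ DA ∩ BA ∥ CD]
   → D = (-1989/365, -5573/365)

A = (-894/365, -4113/365)
D = (-1989/365, -5573/365)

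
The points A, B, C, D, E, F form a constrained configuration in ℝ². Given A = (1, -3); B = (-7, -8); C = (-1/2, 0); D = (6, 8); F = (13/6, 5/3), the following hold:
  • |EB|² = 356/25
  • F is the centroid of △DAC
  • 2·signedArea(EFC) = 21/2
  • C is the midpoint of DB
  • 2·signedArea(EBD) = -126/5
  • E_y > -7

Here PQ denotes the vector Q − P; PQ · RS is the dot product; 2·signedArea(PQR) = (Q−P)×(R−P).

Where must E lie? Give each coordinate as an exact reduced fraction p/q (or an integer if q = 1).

1. E_x = -19/5  [2·signedArea(EBD) = -126/5 ∩ 2·signedArea(EFC) = 21/2]
2. E_y = -6  [2·signedArea(EBD) = -126/5 ∩ 2·signedArea(EFC) = 21/2]
   → E = (-19/5, -6)

E = (-19/5, -6)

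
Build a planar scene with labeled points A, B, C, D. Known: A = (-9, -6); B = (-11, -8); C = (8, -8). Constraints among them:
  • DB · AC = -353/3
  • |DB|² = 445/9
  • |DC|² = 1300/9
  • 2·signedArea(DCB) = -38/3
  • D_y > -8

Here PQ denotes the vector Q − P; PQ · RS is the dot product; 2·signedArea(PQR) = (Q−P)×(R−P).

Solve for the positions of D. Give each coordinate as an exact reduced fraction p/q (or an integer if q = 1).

D = (-4, -22/3)

1. D_x = -4  [DB · AC = -353/3 ∩ 2·signedArea(DCB) = -38/3]
2. D_y = -22/3  [DB · AC = -353/3 ∩ 2·signedArea(DCB) = -38/3]
   → D = (-4, -22/3)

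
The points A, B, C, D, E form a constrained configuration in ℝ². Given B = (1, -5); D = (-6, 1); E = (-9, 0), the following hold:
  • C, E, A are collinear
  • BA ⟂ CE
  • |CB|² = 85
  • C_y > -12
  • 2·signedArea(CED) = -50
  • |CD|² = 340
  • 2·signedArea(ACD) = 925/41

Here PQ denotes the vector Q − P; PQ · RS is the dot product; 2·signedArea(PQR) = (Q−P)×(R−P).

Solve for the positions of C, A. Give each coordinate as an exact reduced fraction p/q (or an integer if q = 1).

A = (27/82, -495/82)
C = (8, -11)

1. C_x = 8  [line -1·x + 3·y + 41 = 0 ∩ |CD|² = 340]
2. C_y = -11  [line -1·x + 3·y + 41 = 0 ∩ |CD|² = 340]
   → C = (8, -11)
3. A_x = 27/82  [C, E, A are collinear ∩ BA ⟂ CE]
4. A_y = -495/82  [C, E, A are collinear ∩ BA ⟂ CE]
   → A = (27/82, -495/82)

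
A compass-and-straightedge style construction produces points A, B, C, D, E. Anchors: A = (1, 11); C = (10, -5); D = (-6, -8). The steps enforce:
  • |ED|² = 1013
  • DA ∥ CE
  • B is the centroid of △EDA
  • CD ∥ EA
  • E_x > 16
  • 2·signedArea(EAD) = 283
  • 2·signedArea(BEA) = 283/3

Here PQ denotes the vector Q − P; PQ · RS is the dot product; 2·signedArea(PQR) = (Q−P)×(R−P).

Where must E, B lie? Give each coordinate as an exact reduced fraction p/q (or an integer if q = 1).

1. E_x = 17  [CD ∥ EA ∩ DA ∥ CE]
2. E_y = 14  [CD ∥ EA ∩ DA ∥ CE]
   → E = (17, 14)
3. B_x = 4  [B is the centroid of △EDA]
4. B_y = 17/3  [B is the centroid of △EDA]
   → B = (4, 17/3)

B = (4, 17/3)
E = (17, 14)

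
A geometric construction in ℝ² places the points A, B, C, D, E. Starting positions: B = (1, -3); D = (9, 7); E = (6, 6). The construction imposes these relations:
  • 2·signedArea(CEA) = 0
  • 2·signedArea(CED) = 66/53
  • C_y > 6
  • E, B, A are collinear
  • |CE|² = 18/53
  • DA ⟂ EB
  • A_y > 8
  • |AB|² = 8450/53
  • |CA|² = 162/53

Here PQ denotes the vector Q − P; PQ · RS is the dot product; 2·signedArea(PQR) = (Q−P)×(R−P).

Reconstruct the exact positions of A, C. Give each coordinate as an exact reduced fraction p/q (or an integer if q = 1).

1. A_x = 378/53  [E, B, A are collinear ∩ DA ⟂ EB]
2. A_y = 426/53  [E, B, A are collinear ∩ DA ⟂ EB]
   → A = (378/53, 426/53)
3. C_x = 333/53  [2·signedArea(CEA) = 0 ∩ 2·signedArea(CED) = 66/53]
4. C_y = 345/53  [2·signedArea(CEA) = 0 ∩ 2·signedArea(CED) = 66/53]
   → C = (333/53, 345/53)

A = (378/53, 426/53)
C = (333/53, 345/53)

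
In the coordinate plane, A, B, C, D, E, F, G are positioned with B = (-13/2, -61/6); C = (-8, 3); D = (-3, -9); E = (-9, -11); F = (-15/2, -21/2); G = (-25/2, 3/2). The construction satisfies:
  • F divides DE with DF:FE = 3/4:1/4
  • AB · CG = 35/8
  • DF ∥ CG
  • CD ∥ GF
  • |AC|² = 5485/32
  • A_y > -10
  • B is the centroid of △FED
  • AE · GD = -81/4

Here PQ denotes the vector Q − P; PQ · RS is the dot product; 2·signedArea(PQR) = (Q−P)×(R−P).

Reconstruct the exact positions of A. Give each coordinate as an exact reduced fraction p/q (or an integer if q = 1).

A = (-45/8, -79/8)

1. A_x = -45/8  [AB · CG = 35/8 ∩ AE · GD = -81/4]
2. A_y = -79/8  [AB · CG = 35/8 ∩ AE · GD = -81/4]
   → A = (-45/8, -79/8)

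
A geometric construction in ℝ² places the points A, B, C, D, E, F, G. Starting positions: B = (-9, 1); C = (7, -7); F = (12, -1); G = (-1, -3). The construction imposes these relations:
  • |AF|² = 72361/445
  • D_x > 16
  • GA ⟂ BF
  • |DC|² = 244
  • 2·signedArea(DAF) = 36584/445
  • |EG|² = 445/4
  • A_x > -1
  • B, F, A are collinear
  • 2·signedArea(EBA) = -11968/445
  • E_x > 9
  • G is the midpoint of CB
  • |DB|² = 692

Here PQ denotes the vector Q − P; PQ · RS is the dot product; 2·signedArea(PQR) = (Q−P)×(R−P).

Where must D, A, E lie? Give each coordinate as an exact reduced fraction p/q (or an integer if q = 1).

A = (-309/445, 93/445)
D = (17, 5)
E = (19/2, -4)

1. A_x = -309/445  [B, F, A are collinear ∩ GA ⟂ BF]
2. A_y = 93/445  [B, F, A are collinear ∩ GA ⟂ BF]
   → A = (-309/445, 93/445)
3. E_x = 19/2  [line 352/445·x + 3696/445·y + 2288/89 = 0 ∩ |EG|² = 445/4]
4. E_y = -4  [line 352/445·x + 3696/445·y + 2288/89 = 0 ∩ |EG|² = 445/4]
   → E = (19/2, -4)
5. D_x = 17  [line 538/445·x + 5649/445·y + -37391/445 = 0 ∩ |DC|² = 244]
6. D_y = 5  [line 538/445·x + 5649/445·y + -37391/445 = 0 ∩ |DC|² = 244]
   → D = (17, 5)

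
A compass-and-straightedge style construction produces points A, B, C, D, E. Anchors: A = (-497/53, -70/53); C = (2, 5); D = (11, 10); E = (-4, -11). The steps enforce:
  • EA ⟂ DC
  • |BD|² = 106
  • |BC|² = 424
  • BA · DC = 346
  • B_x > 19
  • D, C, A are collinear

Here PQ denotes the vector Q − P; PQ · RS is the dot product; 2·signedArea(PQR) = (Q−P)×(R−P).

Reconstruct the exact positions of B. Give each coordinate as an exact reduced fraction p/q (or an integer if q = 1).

1. B_x = 20  [line 9·x + 5·y + -255 = 0 ∩ |BC|² = 424]
2. B_y = 15  [line 9·x + 5·y + -255 = 0 ∩ |BC|² = 424]
   → B = (20, 15)

B = (20, 15)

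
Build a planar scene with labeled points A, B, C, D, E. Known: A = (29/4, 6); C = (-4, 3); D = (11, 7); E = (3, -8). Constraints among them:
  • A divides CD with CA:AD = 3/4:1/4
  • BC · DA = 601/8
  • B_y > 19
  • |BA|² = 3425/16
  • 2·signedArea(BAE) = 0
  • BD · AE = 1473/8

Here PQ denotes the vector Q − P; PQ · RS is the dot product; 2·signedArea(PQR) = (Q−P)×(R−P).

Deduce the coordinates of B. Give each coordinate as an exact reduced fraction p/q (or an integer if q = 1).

B = (23/2, 20)

1. B_x = 23/2  [2·signedArea(BAE) = 0 ∩ BC · DA = 601/8]
2. B_y = 20  [2·signedArea(BAE) = 0 ∩ BC · DA = 601/8]
   → B = (23/2, 20)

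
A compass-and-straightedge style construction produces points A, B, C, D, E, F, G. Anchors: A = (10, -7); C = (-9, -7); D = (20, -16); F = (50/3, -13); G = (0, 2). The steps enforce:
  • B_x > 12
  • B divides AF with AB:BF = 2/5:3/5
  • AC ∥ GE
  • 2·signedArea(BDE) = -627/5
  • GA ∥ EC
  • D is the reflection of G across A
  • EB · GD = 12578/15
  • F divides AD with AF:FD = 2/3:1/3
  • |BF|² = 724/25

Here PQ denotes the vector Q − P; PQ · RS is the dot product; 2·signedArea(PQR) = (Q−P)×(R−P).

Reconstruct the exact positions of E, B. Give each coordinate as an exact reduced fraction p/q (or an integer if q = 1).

B = (38/3, -47/5)
E = (-19, 2)

1. E_x = -19  [GA ∥ EC ∩ AC ∥ GE]
2. E_y = 2  [GA ∥ EC ∩ AC ∥ GE]
   → E = (-19, 2)
3. B_x = 38/3  [B divides AF with AB:BF = 2/5:3/5]
4. B_y = -47/5  [B divides AF with AB:BF = 2/5:3/5]
   → B = (38/3, -47/5)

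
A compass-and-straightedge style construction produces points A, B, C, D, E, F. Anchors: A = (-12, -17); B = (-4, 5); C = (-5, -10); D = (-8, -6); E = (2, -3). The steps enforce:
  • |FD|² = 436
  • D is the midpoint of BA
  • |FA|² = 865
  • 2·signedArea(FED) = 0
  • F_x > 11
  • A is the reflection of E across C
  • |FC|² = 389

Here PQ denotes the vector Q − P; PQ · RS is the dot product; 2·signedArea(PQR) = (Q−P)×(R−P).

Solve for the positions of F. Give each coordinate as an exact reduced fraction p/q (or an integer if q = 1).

1. F_x = 12  [line 3·x + -10·y + -36 = 0 ∩ |FC|² = 389]
2. F_y = 0  [line 3·x + -10·y + -36 = 0 ∩ |FC|² = 389]
   → F = (12, 0)

F = (12, 0)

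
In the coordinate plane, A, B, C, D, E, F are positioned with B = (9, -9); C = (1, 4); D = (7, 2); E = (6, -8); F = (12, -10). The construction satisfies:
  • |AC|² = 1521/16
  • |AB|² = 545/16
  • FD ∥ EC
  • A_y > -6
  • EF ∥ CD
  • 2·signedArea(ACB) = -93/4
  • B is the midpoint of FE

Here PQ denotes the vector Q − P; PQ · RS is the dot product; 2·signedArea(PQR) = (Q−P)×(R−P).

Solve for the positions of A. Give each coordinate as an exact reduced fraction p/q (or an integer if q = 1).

A = (19/4, -5)

1. A_x = 19/4  [line 13·x + 8·y + -87/4 = 0 ∩ |AB|² = 545/16]
2. A_y = -5  [line 13·x + 8·y + -87/4 = 0 ∩ |AB|² = 545/16]
   → A = (19/4, -5)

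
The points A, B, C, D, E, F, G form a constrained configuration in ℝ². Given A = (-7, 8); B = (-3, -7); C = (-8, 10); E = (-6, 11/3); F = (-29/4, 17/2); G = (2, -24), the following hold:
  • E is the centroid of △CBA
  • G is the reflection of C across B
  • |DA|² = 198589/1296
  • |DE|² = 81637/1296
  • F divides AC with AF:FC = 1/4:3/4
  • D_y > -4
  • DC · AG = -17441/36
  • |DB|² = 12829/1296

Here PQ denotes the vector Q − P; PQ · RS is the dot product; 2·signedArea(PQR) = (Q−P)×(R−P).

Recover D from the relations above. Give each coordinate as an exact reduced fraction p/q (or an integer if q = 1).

1. D_x = -15/4  [line -9·x + 32·y + 3329/36 = 0 ∩ |DB|² = 12829/1296]
2. D_y = -71/18  [line -9·x + 32·y + 3329/36 = 0 ∩ |DB|² = 12829/1296]
   → D = (-15/4, -71/18)

D = (-15/4, -71/18)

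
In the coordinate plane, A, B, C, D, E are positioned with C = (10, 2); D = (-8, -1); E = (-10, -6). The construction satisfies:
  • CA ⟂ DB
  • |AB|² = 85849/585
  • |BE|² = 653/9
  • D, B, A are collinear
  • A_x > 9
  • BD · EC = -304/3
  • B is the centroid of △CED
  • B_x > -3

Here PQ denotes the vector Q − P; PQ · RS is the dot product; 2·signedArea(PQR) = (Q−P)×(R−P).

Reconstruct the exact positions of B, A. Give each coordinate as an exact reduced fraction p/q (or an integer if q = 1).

A = (608/65, -206/65)
B = (-8/3, -5/3)

1. B_x = -8/3  [B is the centroid of △CED]
2. B_y = -5/3  [B is the centroid of △CED]
   → B = (-8/3, -5/3)
3. A_x = 608/65  [D, B, A are collinear ∩ CA ⟂ DB]
4. A_y = -206/65  [D, B, A are collinear ∩ CA ⟂ DB]
   → A = (608/65, -206/65)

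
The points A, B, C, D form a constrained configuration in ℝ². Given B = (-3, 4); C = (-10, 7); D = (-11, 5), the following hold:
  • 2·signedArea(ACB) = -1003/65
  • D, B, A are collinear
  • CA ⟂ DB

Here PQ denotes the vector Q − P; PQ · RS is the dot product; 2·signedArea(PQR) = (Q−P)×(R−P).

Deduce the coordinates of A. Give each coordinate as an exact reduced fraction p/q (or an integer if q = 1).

1. A_x = -667/65  [D, B, A are collinear ∩ CA ⟂ DB]
2. A_y = 319/65  [D, B, A are collinear ∩ CA ⟂ DB]
   → A = (-667/65, 319/65)

A = (-667/65, 319/65)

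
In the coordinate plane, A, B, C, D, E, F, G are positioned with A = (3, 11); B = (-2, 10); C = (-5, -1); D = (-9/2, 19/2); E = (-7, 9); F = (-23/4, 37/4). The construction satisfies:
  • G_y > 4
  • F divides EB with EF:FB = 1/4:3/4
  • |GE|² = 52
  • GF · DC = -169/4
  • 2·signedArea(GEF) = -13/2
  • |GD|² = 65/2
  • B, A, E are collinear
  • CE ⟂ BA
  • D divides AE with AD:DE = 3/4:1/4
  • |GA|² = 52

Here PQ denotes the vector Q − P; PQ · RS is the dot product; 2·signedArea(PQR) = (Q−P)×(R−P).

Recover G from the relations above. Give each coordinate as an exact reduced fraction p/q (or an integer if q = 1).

1. G_x = -1  [GF · DC = -169/4 ∩ 2·signedArea(GEF) = -13/2]
2. G_y = 5  [GF · DC = -169/4 ∩ 2·signedArea(GEF) = -13/2]
   → G = (-1, 5)

G = (-1, 5)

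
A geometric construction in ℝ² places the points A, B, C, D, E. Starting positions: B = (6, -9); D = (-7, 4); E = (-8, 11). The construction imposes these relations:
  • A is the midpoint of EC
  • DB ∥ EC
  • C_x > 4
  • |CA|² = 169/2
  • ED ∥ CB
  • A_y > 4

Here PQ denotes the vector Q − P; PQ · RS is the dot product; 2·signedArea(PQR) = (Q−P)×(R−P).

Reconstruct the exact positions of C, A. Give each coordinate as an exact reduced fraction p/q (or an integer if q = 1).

A = (-3/2, 9/2)
C = (5, -2)

1. C_x = 5  [ED ∥ CB ∩ DB ∥ EC]
2. C_y = -2  [ED ∥ CB ∩ DB ∥ EC]
   → C = (5, -2)
3. A_x = -3/2  [A is the midpoint of EC]
4. A_y = 9/2  [A is the midpoint of EC]
   → A = (-3/2, 9/2)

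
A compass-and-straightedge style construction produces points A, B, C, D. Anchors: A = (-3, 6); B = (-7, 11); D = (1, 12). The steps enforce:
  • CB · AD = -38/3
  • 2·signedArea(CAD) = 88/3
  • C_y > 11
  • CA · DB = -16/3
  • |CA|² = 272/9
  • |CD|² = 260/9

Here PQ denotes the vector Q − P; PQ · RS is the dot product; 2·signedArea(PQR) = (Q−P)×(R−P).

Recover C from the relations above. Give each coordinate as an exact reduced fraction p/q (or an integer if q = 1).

C = (-13/3, 34/3)

1. C_x = -13/3  [2·signedArea(CAD) = 88/3 ∩ CB · AD = -38/3]
2. C_y = 34/3  [2·signedArea(CAD) = 88/3 ∩ CB · AD = -38/3]
   → C = (-13/3, 34/3)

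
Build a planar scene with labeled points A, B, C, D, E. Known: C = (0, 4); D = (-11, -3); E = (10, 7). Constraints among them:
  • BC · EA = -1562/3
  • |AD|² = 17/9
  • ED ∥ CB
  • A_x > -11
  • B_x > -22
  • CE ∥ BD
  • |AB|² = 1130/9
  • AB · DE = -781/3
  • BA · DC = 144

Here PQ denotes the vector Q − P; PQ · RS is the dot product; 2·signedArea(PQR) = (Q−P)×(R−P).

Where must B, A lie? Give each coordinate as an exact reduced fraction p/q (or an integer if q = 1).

A = (-32/3, -5/3)
B = (-21, -6)

1. B_x = -21  [CE ∥ BD ∩ ED ∥ CB]
2. B_y = -6  [CE ∥ BD ∩ ED ∥ CB]
   → B = (-21, -6)
3. A_x = -32/3  [AB · DE = -781/3 ∩ BA · DC = 144]
4. A_y = -5/3  [AB · DE = -781/3 ∩ BA · DC = 144]
   → A = (-32/3, -5/3)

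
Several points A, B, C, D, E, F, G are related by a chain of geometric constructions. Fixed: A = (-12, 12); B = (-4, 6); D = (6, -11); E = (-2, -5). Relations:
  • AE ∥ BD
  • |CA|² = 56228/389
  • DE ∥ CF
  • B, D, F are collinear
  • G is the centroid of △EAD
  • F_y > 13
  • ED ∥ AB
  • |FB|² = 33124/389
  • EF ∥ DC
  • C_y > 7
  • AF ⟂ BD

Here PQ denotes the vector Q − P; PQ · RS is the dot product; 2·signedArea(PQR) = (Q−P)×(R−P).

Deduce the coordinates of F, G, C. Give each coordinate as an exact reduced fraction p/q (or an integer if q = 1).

C = (-264/389, 3094/389)
F = (-3376/389, 5428/389)
G = (-8/3, -4/3)

1. F_x = -3376/389  [B, D, F are collinear ∩ AF ⟂ BD]
2. F_y = 5428/389  [B, D, F are collinear ∩ AF ⟂ BD]
   → F = (-3376/389, 5428/389)
3. G_x = -8/3  [G is the centroid of △EAD]
4. G_y = -4/3  [G is the centroid of △EAD]
   → G = (-8/3, -4/3)
5. C_x = -264/389  [DE ∥ CF ∩ EF ∥ DC]
6. C_y = 3094/389  [DE ∥ CF ∩ EF ∥ DC]
   → C = (-264/389, 3094/389)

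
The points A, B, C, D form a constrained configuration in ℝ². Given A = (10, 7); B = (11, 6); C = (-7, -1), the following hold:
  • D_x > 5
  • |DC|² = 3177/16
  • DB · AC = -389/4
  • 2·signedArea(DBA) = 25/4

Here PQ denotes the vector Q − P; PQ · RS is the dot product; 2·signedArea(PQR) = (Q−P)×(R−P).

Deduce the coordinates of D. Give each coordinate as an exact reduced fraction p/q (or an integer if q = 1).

D = (23/4, 5)

1. D_x = 23/4  [DB · AC = -389/4 ∩ 2·signedArea(DBA) = 25/4]
2. D_y = 5  [DB · AC = -389/4 ∩ 2·signedArea(DBA) = 25/4]
   → D = (23/4, 5)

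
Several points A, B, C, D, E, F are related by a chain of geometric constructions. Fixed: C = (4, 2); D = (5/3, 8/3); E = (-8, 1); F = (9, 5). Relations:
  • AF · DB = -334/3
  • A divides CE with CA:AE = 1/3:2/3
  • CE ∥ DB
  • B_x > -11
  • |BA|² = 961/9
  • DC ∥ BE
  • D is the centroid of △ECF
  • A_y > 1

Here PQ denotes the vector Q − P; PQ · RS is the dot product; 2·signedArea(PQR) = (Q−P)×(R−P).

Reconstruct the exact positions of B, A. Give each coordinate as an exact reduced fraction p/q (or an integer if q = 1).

1. B_x = -31/3  [DC ∥ BE ∩ CE ∥ DB]
2. B_y = 5/3  [DC ∥ BE ∩ CE ∥ DB]
   → B = (-31/3, 5/3)
3. A_x = 0  [A divides CE with CA:AE = 1/3:2/3]
4. A_y = 5/3  [A divides CE with CA:AE = 1/3:2/3]
   → A = (0, 5/3)

A = (0, 5/3)
B = (-31/3, 5/3)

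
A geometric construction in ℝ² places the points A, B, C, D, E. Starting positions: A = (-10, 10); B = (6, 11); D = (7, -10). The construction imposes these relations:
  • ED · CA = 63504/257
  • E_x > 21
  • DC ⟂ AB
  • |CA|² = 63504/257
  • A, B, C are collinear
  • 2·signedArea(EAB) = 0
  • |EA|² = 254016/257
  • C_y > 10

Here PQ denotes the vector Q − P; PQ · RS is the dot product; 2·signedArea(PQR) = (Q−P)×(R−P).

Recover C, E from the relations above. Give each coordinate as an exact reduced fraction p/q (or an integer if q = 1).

1. C_x = 1462/257  [A, B, C are collinear ∩ DC ⟂ AB]
2. C_y = 2822/257  [A, B, C are collinear ∩ DC ⟂ AB]
   → C = (1462/257, 2822/257)
3. E_x = 5494/257  [2·signedArea(EAB) = 0 ∩ ED · CA = 63504/257]
4. E_y = 3074/257  [2·signedArea(EAB) = 0 ∩ ED · CA = 63504/257]
   → E = (5494/257, 3074/257)

C = (1462/257, 2822/257)
E = (5494/257, 3074/257)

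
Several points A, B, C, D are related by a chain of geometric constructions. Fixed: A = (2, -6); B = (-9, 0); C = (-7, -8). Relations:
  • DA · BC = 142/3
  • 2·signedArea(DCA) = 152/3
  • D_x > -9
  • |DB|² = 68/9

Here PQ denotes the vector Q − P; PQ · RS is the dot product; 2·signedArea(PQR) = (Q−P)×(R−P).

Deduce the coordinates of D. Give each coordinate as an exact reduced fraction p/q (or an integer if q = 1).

1. D_x = -25/3  [2·signedArea(DCA) = 152/3 ∩ DA · BC = 142/3]
2. D_y = -8/3  [2·signedArea(DCA) = 152/3 ∩ DA · BC = 142/3]
   → D = (-25/3, -8/3)

D = (-25/3, -8/3)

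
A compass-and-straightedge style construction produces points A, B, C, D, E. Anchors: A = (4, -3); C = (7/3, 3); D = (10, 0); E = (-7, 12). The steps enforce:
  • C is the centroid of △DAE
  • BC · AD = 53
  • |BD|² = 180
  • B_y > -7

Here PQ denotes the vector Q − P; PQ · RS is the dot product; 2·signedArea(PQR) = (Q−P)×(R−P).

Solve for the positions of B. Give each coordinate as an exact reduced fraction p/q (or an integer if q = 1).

1. B_x = -2  [line -6·x + -3·y + -30 = 0 ∩ |BD|² = 180]
2. B_y = -6  [line -6·x + -3·y + -30 = 0 ∩ |BD|² = 180]
   → B = (-2, -6)

B = (-2, -6)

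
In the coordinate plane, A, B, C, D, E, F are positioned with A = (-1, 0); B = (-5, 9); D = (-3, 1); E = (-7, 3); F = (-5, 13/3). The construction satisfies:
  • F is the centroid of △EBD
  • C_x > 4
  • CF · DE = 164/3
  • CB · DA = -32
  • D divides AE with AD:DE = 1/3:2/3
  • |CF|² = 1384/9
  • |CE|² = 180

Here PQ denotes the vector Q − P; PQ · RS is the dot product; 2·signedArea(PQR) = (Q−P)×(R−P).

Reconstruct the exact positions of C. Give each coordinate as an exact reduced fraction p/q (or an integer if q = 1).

C = (5, -3)

1. C_x = 5  [line 4·x + -2·y + -26 = 0 ∩ |CE|² = 180]
2. C_y = -3  [line 4·x + -2·y + -26 = 0 ∩ |CE|² = 180]
   → C = (5, -3)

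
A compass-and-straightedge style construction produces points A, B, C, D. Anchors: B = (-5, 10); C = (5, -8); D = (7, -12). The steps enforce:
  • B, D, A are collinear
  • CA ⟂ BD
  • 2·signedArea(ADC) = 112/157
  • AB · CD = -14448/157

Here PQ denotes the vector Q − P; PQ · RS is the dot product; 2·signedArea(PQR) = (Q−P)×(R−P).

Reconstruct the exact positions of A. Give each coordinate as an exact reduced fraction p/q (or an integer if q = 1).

A = (763/157, -1268/157)

1. A_x = 763/157  [B, D, A are collinear ∩ CA ⟂ BD]
2. A_y = -1268/157  [B, D, A are collinear ∩ CA ⟂ BD]
   → A = (763/157, -1268/157)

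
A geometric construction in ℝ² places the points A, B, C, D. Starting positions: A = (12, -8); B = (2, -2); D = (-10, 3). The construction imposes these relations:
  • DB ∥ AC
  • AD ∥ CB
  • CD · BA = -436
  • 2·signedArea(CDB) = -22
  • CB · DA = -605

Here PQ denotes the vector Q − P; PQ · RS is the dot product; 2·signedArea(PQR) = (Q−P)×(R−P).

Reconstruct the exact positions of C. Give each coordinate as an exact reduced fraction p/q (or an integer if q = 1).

C = (24, -13)

1. C_x = 24  [AD ∥ CB ∩ DB ∥ AC]
2. C_y = -13  [AD ∥ CB ∩ DB ∥ AC]
   → C = (24, -13)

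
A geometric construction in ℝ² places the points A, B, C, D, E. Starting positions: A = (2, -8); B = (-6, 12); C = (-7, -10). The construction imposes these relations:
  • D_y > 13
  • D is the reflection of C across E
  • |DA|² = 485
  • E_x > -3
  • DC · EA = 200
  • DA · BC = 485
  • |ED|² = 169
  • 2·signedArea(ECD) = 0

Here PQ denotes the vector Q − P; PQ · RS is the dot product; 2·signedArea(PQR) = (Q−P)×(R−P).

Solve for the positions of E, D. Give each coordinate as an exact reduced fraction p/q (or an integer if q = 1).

1. D_x = 3  [line 1·x + 22·y + -311 = 0 ∩ |DA|² = 485]
2. D_y = 14  [line 1·x + 22·y + -311 = 0 ∩ |DA|² = 485]
   → D = (3, 14)
3. E_x = -2  [2·signedArea(ECD) = 0 ∩ D is the reflection of C across E]
4. E_y = 2  [2·signedArea(ECD) = 0 ∩ D is the reflection of C across E]
   → E = (-2, 2)

D = (3, 14)
E = (-2, 2)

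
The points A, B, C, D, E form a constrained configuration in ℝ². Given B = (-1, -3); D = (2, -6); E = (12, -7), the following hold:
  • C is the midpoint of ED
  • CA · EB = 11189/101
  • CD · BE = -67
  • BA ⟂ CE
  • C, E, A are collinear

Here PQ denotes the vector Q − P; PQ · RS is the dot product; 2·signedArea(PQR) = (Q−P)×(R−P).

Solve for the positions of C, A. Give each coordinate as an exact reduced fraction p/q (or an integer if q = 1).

1. C_x = 7  [C is the midpoint of ED]
2. C_y = -13/2  [C is the midpoint of ED]
   → C = (7, -13/2)
3. A_x = -128/101  [C, E, A are collinear ∩ BA ⟂ CE]
4. A_y = -573/101  [C, E, A are collinear ∩ BA ⟂ CE]
   → A = (-128/101, -573/101)

A = (-128/101, -573/101)
C = (7, -13/2)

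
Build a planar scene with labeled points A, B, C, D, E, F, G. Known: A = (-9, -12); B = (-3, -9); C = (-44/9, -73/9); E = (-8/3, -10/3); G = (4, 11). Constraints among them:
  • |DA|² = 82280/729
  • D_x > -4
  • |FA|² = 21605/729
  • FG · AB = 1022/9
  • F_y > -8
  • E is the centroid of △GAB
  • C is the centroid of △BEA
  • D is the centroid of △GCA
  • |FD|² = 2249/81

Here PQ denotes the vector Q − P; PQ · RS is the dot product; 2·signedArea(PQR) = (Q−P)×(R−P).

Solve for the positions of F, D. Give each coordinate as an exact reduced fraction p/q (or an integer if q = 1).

1. F_x = -149/27  [line -6·x + -3·y + -509/9 = 0 ∩ |FA|² = 21605/729]
2. F_y = -211/27  [line -6·x + -3·y + -509/9 = 0 ∩ |FA|² = 21605/729]
   → F = (-149/27, -211/27)
3. D_x = -89/27  [D is the centroid of △GCA]
4. D_y = -82/27  [D is the centroid of △GCA]
   → D = (-89/27, -82/27)

D = (-89/27, -82/27)
F = (-149/27, -211/27)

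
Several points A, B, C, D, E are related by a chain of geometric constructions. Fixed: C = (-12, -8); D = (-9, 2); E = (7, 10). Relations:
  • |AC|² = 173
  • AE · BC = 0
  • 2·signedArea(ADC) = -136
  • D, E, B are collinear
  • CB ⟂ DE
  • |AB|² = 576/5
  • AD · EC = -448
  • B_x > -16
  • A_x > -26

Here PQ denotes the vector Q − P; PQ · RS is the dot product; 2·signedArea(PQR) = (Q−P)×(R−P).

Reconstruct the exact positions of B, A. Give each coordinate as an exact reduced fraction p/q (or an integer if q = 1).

1. B_x = -77/5  [D, E, B are collinear ∩ CB ⟂ DE]
2. B_y = -6/5  [D, E, B are collinear ∩ CB ⟂ DE]
   → B = (-77/5, -6/5)
3. A_x = -25  [AE · BC = 0 ∩ AD · EC = -448]
4. A_y = -6  [AE · BC = 0 ∩ AD · EC = -448]
   → A = (-25, -6)

A = (-25, -6)
B = (-77/5, -6/5)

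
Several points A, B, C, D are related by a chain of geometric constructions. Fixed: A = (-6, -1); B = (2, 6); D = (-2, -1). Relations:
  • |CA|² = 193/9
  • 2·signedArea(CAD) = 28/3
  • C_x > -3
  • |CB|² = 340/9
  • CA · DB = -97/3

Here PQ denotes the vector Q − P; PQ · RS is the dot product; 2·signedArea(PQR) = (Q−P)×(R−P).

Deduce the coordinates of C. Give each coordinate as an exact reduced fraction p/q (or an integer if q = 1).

C = (-2, 4/3)

1. C_x = -2  [2·signedArea(CAD) = 28/3 ∩ CA · DB = -97/3]
2. C_y = 4/3  [2·signedArea(CAD) = 28/3 ∩ CA · DB = -97/3]
   → C = (-2, 4/3)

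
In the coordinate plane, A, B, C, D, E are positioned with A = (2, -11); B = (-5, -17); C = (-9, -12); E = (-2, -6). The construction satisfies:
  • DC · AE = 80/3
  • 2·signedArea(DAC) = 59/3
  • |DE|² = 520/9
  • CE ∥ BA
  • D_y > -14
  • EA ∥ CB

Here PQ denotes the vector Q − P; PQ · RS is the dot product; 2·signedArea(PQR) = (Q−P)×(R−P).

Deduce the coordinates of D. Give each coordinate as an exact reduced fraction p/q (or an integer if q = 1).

D = (-4, -40/3)

1. D_x = -4  [2·signedArea(DAC) = 59/3 ∩ DC · AE = 80/3]
2. D_y = -40/3  [2·signedArea(DAC) = 59/3 ∩ DC · AE = 80/3]
   → D = (-4, -40/3)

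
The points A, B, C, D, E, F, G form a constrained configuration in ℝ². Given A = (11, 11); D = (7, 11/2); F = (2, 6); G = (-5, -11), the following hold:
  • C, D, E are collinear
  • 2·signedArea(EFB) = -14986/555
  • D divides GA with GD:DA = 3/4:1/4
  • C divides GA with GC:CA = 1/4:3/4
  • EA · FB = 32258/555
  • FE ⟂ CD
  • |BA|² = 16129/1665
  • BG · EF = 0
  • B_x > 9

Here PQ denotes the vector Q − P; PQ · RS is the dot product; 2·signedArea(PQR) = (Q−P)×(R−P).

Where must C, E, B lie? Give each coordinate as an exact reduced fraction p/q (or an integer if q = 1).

B = (5089/555, 4708/555)
C = (-1, -11/2)
E = (1019/185, 638/185)

1. C_x = -1  [C divides GA with GC:CA = 1/4:3/4]
2. C_y = -11/2  [C divides GA with GC:CA = 1/4:3/4]
   → C = (-1, -11/2)
3. E_x = 1019/185  [C, D, E are collinear ∩ FE ⟂ CD]
4. E_y = 638/185  [C, D, E are collinear ∩ FE ⟂ CD]
   → E = (1019/185, 638/185)
5. B_x = 5089/555  [BG · EF = 0 ∩ 2·signedArea(EFB) = -14986/555]
6. B_y = 4708/555  [BG · EF = 0 ∩ 2·signedArea(EFB) = -14986/555]
   → B = (5089/555, 4708/555)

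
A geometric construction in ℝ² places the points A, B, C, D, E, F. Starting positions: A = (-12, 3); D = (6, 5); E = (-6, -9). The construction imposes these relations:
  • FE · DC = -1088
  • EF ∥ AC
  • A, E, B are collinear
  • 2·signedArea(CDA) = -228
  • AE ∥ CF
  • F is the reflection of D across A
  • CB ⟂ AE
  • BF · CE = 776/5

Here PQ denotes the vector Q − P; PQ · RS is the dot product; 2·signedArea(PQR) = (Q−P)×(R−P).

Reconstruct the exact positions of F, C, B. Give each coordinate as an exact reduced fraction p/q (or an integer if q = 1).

1. F_x = -30  [F is the reflection of D across A]
2. F_y = 1  [F is the reflection of D across A]
   → F = (-30, 1)
3. C_x = -36  [AE ∥ CF ∩ EF ∥ AC]
4. C_y = 13  [AE ∥ CF ∩ EF ∥ AC]
   → C = (-36, 13)
5. B_x = -104/5  [A, E, B are collinear ∩ CB ⟂ AE]
6. B_y = 103/5  [A, E, B are collinear ∩ CB ⟂ AE]
   → B = (-104/5, 103/5)

B = (-104/5, 103/5)
C = (-36, 13)
F = (-30, 1)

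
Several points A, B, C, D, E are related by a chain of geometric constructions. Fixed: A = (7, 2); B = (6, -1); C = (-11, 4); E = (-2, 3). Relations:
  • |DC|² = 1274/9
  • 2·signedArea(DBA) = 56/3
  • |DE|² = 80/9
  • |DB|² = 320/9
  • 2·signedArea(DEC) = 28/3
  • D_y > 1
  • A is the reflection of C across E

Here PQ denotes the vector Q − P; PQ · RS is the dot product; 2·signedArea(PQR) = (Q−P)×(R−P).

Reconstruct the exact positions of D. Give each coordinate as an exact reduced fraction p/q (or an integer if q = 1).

1. D_x = 2/3  [2·signedArea(DBA) = 56/3 ∩ 2·signedArea(DEC) = 28/3]
2. D_y = 5/3  [2·signedArea(DBA) = 56/3 ∩ 2·signedArea(DEC) = 28/3]
   → D = (2/3, 5/3)

D = (2/3, 5/3)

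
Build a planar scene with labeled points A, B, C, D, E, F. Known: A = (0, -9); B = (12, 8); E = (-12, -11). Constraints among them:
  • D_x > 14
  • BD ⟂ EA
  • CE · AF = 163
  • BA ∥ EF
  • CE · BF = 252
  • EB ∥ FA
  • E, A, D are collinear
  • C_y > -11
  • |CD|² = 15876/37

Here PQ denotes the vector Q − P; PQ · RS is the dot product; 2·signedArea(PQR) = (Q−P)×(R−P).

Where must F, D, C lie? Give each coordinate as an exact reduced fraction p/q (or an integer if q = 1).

1. F_x = -24  [EB ∥ FA ∩ BA ∥ EF]
2. F_y = -28  [EB ∥ FA ∩ BA ∥ EF]
   → F = (-24, -28)
3. D_x = 534/37  [E, A, D are collinear ∩ BD ⟂ EA]
4. D_y = -244/37  [E, A, D are collinear ∩ BD ⟂ EA]
   → D = (534/37, -244/37)
5. C_x = -6  [CE · BF = 252 ∩ CE · AF = 163]
6. C_y = -10  [CE · BF = 252 ∩ CE · AF = 163]
   → C = (-6, -10)

C = (-6, -10)
D = (534/37, -244/37)
F = (-24, -28)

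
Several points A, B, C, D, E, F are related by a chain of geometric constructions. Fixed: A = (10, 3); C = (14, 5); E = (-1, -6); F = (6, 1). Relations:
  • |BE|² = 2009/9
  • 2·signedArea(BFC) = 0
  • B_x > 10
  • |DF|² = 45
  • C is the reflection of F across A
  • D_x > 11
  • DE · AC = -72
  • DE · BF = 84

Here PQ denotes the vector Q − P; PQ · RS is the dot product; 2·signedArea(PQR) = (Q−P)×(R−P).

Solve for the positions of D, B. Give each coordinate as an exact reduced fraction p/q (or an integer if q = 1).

1. D_x = 12  [line -4·x + -2·y + 56 = 0 ∩ |DF|² = 45]
2. D_y = 4  [line -4·x + -2·y + 56 = 0 ∩ |DF|² = 45]
   → D = (12, 4)
3. B_x = 32/3  [DE · BF = 84 ∩ 2·signedArea(BFC) = 0]
4. B_y = 10/3  [DE · BF = 84 ∩ 2·signedArea(BFC) = 0]
   → B = (32/3, 10/3)

B = (32/3, 10/3)
D = (12, 4)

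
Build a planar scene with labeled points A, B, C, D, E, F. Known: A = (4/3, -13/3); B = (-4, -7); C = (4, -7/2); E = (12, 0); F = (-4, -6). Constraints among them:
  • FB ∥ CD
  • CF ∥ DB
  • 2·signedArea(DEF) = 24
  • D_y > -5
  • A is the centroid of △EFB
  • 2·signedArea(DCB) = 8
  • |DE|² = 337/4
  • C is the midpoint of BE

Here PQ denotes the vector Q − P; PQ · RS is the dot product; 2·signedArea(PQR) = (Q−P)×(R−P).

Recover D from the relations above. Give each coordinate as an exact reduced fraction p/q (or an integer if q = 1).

1. D_x = 4  [CF ∥ DB ∩ FB ∥ CD]
2. D_y = -9/2  [CF ∥ DB ∩ FB ∥ CD]
   → D = (4, -9/2)

D = (4, -9/2)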